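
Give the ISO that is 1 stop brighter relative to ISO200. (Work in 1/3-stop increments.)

ISO 400

ISO: 200 → 250 → 320 → 400 — 1 stop higher (brighter).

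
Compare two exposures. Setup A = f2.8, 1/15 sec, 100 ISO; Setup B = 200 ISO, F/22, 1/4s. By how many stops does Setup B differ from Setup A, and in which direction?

Aperture: f/2.8 → f/4 → f/5.6 → f/8 → f/11 → f/16 → f/22 — 6 stops stopped down (darker).
Shutter speed: 1/15 → 1/8 → 1/4 — 2 stops longer (brighter).
ISO: 100 → 200 — 1 stop higher (brighter).
Net: −6 +2 +1 = −3 stops.

3 stops darker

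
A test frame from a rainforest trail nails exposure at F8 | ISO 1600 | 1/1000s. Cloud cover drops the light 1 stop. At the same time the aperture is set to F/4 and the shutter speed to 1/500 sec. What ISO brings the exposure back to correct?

ISO 400

Scene light: 1 stop darker.
Aperture: f/8 → f/5.6 → f/4 — 2 stops larger aperture (brighter).
Shutter speed: 1/1000 → 1/500 — 1 stop longer (brighter).
Net so far: 2 stops brighter. ISO: 1600 → 800 → 400.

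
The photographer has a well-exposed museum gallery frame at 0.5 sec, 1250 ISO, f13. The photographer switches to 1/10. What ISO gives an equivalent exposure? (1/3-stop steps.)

ISO 6400

Shutter speed: 0.5 → 0.4 → 0.3 → 1/4 → 1/5 → 1/6 → 1/8 → 1/10 — 2 1/3 stops faster (darker).
Need 2 1/3 stops brighter from the ISO: 1250 → 1600 → 2000 → 2500 → 3200 → 4000 → 5000 → 6400.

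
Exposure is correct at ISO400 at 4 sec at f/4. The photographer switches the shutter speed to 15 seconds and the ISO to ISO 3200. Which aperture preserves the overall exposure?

f/22

Shutter speed: 4 → 8 → 15 — 2 stops slower (brighter).
ISO: 400 → 800 → 1600 → 3200 — 3 stops higher (brighter).
Net change so far: 5 stops brighter. Offset with the aperture: f/4 → f/5.6 → f/8 → f/11 → f/16 → f/22.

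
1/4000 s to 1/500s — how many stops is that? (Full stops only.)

1/4000 → 1/2000 → 1/1000 → 1/500 — count the steps: 3 stops.

3 stops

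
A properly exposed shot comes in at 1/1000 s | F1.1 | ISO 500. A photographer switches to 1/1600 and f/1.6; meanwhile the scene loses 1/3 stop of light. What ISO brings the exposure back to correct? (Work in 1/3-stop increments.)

ISO 2000

Scene light: 1/3 stop darker.
Shutter speed: 1/1000 → 1/1250 → 1/1600 — 2/3 stop faster (darker).
Aperture: f/1.1 → f/1.2 → f/1.4 → f/1.6 — 1 stop stopped down (darker).
Net so far: 2 stops darker. ISO: 500 → 640 → 800 → 1000 → 1250 → 1600 → 2000.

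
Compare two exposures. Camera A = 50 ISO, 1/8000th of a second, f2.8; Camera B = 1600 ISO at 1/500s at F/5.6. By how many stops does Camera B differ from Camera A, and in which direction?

Aperture: f/2.8 → f/4 → f/5.6 — 2 stops stopped down (darker).
Shutter speed: 1/8000 → 1/4000 → 1/2000 → 1/1000 → 1/500 — 4 stops longer (brighter).
ISO: 50 → 100 → 200 → 400 → 800 → 1600 — 5 stops raised (brighter).
Net: −2 +4 +5 = +7 stops.

7 stops brighter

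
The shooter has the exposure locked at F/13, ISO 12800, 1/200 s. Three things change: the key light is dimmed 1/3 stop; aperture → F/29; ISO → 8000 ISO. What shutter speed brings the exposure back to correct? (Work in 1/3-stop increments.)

1/20s

Scene light: 1/3 stop darker.
Aperture: f/13 → f/14 → f/16 → f/18 → f/20 → f/22 → f/25 → f/29 — 2 1/3 stops smaller aperture (darker).
ISO: 12800 → 10000 → 8000 — 2/3 stop lower (darker).
Net so far: 3 1/3 stops darker. Shutter speed: 1/200 → 1/160 → 1/125 → 1/100 → 1/80 → 1/60 → 1/50 → 1/40 → 1/30 → 1/25 → 1/20.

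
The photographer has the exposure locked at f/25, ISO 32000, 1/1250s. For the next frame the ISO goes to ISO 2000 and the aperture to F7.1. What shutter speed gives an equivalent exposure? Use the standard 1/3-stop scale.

ISO: 32000 → 25600 → 20000 → 16000 → 12800 → 10000 → 8000 → 6400 → 5000 → 4000 → 3200 → 2500 → 2000 — 4 stops lower (darker).
Aperture: f/25 → f/22 → f/20 → f/18 → f/16 → f/14 → f/13 → f/11 → f/10 → f/9 → f/8 → f/7.1 — 3 2/3 stops larger aperture (brighter).
Net change so far: 1/3 stop darker. Offset with the shutter speed: 1/1250 → 1/1000.

1/1000s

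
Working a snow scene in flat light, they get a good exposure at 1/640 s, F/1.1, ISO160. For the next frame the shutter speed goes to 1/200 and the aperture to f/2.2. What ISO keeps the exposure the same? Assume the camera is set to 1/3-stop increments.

ISO 200

Shutter speed: 1/640 → 1/500 → 1/400 → 1/320 → 1/250 → 1/200 — 1 2/3 stops slower (brighter).
Aperture: f/1.1 → f/1.2 → f/1.4 → f/1.6 → f/1.8 → f/2 → f/2.2 — 2 stops stopped down (darker).
Net change so far: 1/3 stop darker. Offset with the ISO: 160 → 200.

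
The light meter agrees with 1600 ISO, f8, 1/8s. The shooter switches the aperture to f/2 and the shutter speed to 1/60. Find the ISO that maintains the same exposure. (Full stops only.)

Aperture: f/8 → f/5.6 → f/4 → f/2.8 → f/2 — 4 stops opened up (brighter).
Shutter speed: 1/8 → 1/15 → 1/30 → 1/60 — 3 stops shorter (darker).
Net change so far: 1 stop brighter. Offset with the ISO: 1600 → 800.

ISO 800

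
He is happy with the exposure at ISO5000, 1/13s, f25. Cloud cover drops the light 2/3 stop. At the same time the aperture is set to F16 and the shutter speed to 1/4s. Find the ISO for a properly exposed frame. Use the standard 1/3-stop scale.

Scene light: 2/3 stop darker.
Aperture: f/25 → f/22 → f/20 → f/18 → f/16 — 1 1/3 stops opened up (brighter).
Shutter speed: 1/13 → 1/10 → 1/8 → 1/6 → 1/5 → 1/4 — 1 2/3 stops longer (brighter).
Net so far: 2 1/3 stops brighter. ISO: 5000 → 4000 → 3200 → 2500 → 2000 → 1600 → 1250 → 1000.

ISO 1000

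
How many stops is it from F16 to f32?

2 stops

f/16 → f/22 → f/32 — count the steps: 2 stops.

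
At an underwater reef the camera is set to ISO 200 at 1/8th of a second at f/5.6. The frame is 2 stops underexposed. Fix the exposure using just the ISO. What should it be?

Underexposed by 2 stops → need 2 stops brighter.
ISO: 200 → 400 → 800.

ISO 800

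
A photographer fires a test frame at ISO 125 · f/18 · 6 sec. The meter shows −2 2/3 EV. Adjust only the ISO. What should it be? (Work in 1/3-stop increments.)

ISO 800

Underexposed by 2 2/3 stops → need 2 2/3 stops brighter.
ISO: 125 → 160 → 200 → 250 → 320 → 400 → 500 → 640 → 800.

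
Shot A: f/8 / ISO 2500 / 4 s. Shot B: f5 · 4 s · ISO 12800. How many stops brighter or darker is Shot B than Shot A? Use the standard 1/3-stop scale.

3 2/3 stops brighter

Aperture: f/8 → f/7.1 → f/6.3 → f/5.6 → f/5 — 1 1/3 stops larger aperture (brighter).
Shutter speed: unchanged.
ISO: 2500 → 3200 → 4000 → 5000 → 6400 → 8000 → 10000 → 12800 — 2 1/3 stops raised (brighter).
Net: +1 1/3 +2 1/3 = +3 2/3 stops.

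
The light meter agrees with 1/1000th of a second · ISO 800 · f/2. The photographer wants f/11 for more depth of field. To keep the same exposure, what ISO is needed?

Aperture: f/2 → f/2.8 → f/4 → f/5.6 → f/8 → f/11 — 5 stops smaller aperture (darker).
Need 5 stops brighter from the ISO: 800 → 1600 → 3200 → 6400 → 12800 → 25600.

ISO 25600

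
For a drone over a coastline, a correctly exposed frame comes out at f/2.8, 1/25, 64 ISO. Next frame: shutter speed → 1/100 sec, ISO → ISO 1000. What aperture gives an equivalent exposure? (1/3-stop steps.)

f/5.6

Shutter speed: 1/25 → 1/30 → 1/40 → 1/50 → 1/60 → 1/80 → 1/100 — 2 stops faster (darker).
ISO: 64 → 80 → 100 → 125 → 160 → 200 → 250 → 320 → 400 → 500 → 640 → 800 → 1000 — 4 stops raised (brighter).
Net change so far: 2 stops brighter. Offset with the aperture: f/2.8 → f/3.2 → f/3.5 → f/4 → f/4.5 → f/5 → f/5.6.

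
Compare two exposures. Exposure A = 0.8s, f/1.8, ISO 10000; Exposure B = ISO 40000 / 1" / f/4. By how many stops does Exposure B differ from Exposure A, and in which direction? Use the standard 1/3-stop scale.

Aperture: f/1.8 → f/2 → f/2.2 → f/2.5 → f/2.8 → f/3.2 → f/3.5 → f/4 — 2 1/3 stops narrower (darker).
Shutter speed: 0.8 → 1 — 1/3 stop longer (brighter).
ISO: 10000 → 12800 → 16000 → 20000 → 25600 → 32000 → 40000 — 2 stops higher (brighter).
Net: −2 1/3 +1/3 +2 = 0 stops.

same exposure (0 stops)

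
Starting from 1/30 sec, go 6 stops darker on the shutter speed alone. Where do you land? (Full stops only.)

1/2000s

Shutter speed: 1/30 → 1/60 → 1/125 → 1/250 → 1/500 → 1/1000 → 1/2000 — 6 stops faster (darker).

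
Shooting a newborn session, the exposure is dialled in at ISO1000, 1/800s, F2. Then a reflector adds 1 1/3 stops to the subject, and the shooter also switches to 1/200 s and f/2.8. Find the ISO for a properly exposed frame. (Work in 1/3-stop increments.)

Scene light: 1 1/3 stops brighter.
Shutter speed: 1/800 → 1/640 → 1/500 → 1/400 → 1/320 → 1/250 → 1/200 — 2 stops longer (brighter).
Aperture: f/2 → f/2.2 → f/2.5 → f/2.8 — 1 stop stopped down (darker).
Net so far: 2 1/3 stops brighter. ISO: 1000 → 800 → 640 → 500 → 400 → 320 → 250 → 200.

ISO 200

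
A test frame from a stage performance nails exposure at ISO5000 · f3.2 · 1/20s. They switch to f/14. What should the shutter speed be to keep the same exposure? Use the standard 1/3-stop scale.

Aperture: f/3.2 → f/3.5 → f/4 → f/4.5 → f/5 → f/5.6 → f/6.3 → f/7.1 → f/8 → f/9 → f/10 → f/11 → f/13 → f/14 — 4 1/3 stops smaller aperture (darker).
Need 4 1/3 stops brighter from the shutter speed: 1/20 → 1/15 → 1/13 → 1/10 → 1/8 → 1/6 → 1/5 → 1/4 → 0.3 → 0.4 → 0.5 → 0.6 → 0.8 → 1.

1 s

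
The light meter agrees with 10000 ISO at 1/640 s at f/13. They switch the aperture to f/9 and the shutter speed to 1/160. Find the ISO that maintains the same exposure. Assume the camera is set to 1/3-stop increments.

Aperture: f/13 → f/11 → f/10 → f/9 — 1 stop opened up (brighter).
Shutter speed: 1/640 → 1/500 → 1/400 → 1/320 → 1/250 → 1/200 → 1/160 — 2 stops longer (brighter).
Net change so far: 3 stops brighter. Offset with the ISO: 10000 → 8000 → 6400 → 5000 → 4000 → 3200 → 2500 → 2000 → 1600 → 1250.

ISO 1250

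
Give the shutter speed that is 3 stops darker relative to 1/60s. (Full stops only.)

Shutter speed: 1/60 → 1/125 → 1/250 → 1/500 — 3 stops shorter (darker).

1/500s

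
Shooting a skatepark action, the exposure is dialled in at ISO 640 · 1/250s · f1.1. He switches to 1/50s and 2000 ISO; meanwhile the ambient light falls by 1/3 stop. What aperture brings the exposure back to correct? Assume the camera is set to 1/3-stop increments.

f/4

Scene light: 1/3 stop darker.
Shutter speed: 1/250 → 1/200 → 1/160 → 1/125 → 1/100 → 1/80 → 1/60 → 1/50 — 2 1/3 stops slower (brighter).
ISO: 640 → 800 → 1000 → 1250 → 1600 → 2000 — 1 2/3 stops higher (brighter).
Net so far: 3 2/3 stops brighter. Aperture: f/1.1 → f/1.2 → f/1.4 → f/1.6 → f/1.8 → f/2 → f/2.2 → f/2.5 → f/2.8 → f/3.2 → f/3.5 → f/4.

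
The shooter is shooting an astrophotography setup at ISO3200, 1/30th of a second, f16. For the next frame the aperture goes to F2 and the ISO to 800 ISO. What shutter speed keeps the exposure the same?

Aperture: f/16 → f/11 → f/8 → f/5.6 → f/4 → f/2.8 → f/2 — 6 stops larger aperture (brighter).
ISO: 3200 → 1600 → 800 — 2 stops dropped (darker).
Net change so far: 4 stops brighter. Offset with the shutter speed: 1/30 → 1/60 → 1/125 → 1/250 → 1/500.

1/500s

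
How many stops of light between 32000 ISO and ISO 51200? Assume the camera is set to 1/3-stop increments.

2/3 stop

32000 → 40000 → 51200 — count the steps: 2 third-stops = 2/3 stop.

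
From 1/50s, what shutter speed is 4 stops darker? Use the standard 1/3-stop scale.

1/800s

Shutter speed: 1/50 → 1/60 → 1/80 → 1/100 → 1/125 → 1/160 → 1/200 → 1/250 → 1/320 → 1/400 → 1/500 → 1/640 → 1/800 — 4 stops faster (darker).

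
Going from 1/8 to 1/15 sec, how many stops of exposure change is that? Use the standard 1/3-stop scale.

1/8 → 1/10 → 1/13 → 1/15 — count the steps: 3 third-stops = 1 stop.

1 stop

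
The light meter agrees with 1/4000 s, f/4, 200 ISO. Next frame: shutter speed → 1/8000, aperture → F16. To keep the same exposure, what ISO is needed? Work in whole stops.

Shutter speed: 1/4000 → 1/8000 — 1 stop faster (darker).
Aperture: f/4 → f/5.6 → f/8 → f/11 → f/16 — 4 stops narrower (darker).
Net change so far: 5 stops darker. Offset with the ISO: 200 → 400 → 800 → 1600 → 3200 → 6400.

ISO 6400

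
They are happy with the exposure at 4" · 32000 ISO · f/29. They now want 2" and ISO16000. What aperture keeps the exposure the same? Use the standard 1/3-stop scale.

Shutter speed: 4 → 3.2 → 2.5 → 2 — 1 stop faster (darker).
ISO: 32000 → 25600 → 20000 → 16000 — 1 stop lower (darker).
Net change so far: 2 stops darker. Offset with the aperture: f/29 → f/25 → f/22 → f/20 → f/18 → f/16 → f/14.

f/14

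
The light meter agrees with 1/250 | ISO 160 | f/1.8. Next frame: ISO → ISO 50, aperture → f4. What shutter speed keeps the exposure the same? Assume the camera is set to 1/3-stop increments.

ISO: 160 → 125 → 100 → 80 → 64 → 50 — 1 2/3 stops lower (darker).
Aperture: f/1.8 → f/2 → f/2.2 → f/2.5 → f/2.8 → f/3.2 → f/3.5 → f/4 — 2 1/3 stops stopped down (darker).
Net change so far: 4 stops darker. Offset with the shutter speed: 1/250 → 1/200 → 1/160 → 1/125 → 1/100 → 1/80 → 1/60 → 1/50 → 1/40 → 1/30 → 1/25 → 1/20 → 1/15.

1/15s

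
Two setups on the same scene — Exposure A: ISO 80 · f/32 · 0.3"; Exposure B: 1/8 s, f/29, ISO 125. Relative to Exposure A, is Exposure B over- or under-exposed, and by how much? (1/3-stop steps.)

1/3 stop darker

Aperture: f/32 → f/29 — 1/3 stop wider (brighter).
Shutter speed: 0.3 → 1/4 → 1/5 → 1/6 → 1/8 — 1 1/3 stops faster (darker).
ISO: 80 → 100 → 125 — 2/3 stop higher (brighter).
Net: +1/3 −1 1/3 +2/3 = −1/3 stops.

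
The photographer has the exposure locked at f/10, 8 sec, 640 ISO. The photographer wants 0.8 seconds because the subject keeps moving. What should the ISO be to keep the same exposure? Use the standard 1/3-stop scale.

ISO 6400

Shutter speed: 8 → 6 → 5 → 4 → 3.2 → 2.5 → 2 → 1.6 → 1.3 → 1 → 0.8 — 3 1/3 stops faster (darker).
Need 3 1/3 stops brighter from the ISO: 640 → 800 → 1000 → 1250 → 1600 → 2000 → 2500 → 3200 → 4000 → 5000 → 6400.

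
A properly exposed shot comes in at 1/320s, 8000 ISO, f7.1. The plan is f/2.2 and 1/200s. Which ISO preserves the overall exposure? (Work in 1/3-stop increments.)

Aperture: f/7.1 → f/6.3 → f/5.6 → f/5 → f/4.5 → f/4 → f/3.5 → f/3.2 → f/2.8 → f/2.5 → f/2.2 — 3 1/3 stops larger aperture (brighter).
Shutter speed: 1/320 → 1/250 → 1/200 — 2/3 stop longer (brighter).
Net change so far: 4 stops brighter. Offset with the ISO: 8000 → 6400 → 5000 → 4000 → 3200 → 2500 → 2000 → 1600 → 1250 → 1000 → 800 → 640 → 500.

ISO 500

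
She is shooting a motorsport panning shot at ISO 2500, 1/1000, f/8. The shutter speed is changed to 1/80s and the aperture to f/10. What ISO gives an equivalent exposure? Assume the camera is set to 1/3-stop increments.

ISO 320

Shutter speed: 1/1000 → 1/800 → 1/640 → 1/500 → 1/400 → 1/320 → 1/250 → 1/200 → 1/160 → 1/125 → 1/100 → 1/80 — 3 2/3 stops slower (brighter).
Aperture: f/8 → f/9 → f/10 — 2/3 stop smaller aperture (darker).
Net change so far: 3 stops brighter. Offset with the ISO: 2500 → 2000 → 1600 → 1250 → 1000 → 800 → 640 → 500 → 400 → 320.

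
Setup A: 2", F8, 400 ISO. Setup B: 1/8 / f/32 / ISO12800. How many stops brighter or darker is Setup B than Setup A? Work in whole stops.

3 stops darker

Aperture: f/8 → f/11 → f/16 → f/22 → f/32 — 4 stops smaller aperture (darker).
Shutter speed: 2 → 1 → 1/2 → 1/4 → 1/8 — 4 stops faster (darker).
ISO: 400 → 800 → 1600 → 3200 → 6400 → 12800 — 5 stops raised (brighter).
Net: −4 −4 +5 = −3 stops.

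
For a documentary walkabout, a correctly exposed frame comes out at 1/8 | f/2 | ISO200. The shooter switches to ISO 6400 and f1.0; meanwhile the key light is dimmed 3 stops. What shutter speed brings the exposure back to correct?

Scene light: 3 stops darker.
ISO: 200 → 400 → 800 → 1600 → 3200 → 6400 — 5 stops raised (brighter).
Aperture: f/2 → f/1.4 → f/1.0 — 2 stops opened up (brighter).
Net so far: 4 stops brighter. Shutter speed: 1/8 → 1/15 → 1/30 → 1/60 → 1/125.

1/125s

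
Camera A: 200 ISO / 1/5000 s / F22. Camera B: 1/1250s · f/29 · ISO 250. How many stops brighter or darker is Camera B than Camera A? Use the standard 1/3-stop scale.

1 2/3 stops brighter

Aperture: f/22 → f/25 → f/29 — 2/3 stop narrower (darker).
Shutter speed: 1/5000 → 1/4000 → 1/3200 → 1/2500 → 1/2000 → 1/1600 → 1/1250 — 2 stops slower (brighter).
ISO: 200 → 250 — 1/3 stop higher (brighter).
Net: −2/3 +2 +1/3 = +1 2/3 stops.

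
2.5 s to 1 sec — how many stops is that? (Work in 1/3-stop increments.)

1 1/3 stops

2.5 → 2 → 1.6 → 1.3 → 1 — count the steps: 4 third-stops = 1 1/3 stops.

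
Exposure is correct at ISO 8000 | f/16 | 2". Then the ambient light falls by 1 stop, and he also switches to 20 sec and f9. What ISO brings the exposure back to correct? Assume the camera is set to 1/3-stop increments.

ISO 500

Scene light: 1 stop darker.
Shutter speed: 2 → 2.5 → 3.2 → 4 → 5 → 6 → 8 → 10 → 13 → 15 → 20 — 3 1/3 stops slower (brighter).
Aperture: f/16 → f/14 → f/13 → f/11 → f/10 → f/9 — 1 2/3 stops opened up (brighter).
Net so far: 4 stops brighter. ISO: 8000 → 6400 → 5000 → 4000 → 3200 → 2500 → 2000 → 1600 → 1250 → 1000 → 800 → 640 → 500.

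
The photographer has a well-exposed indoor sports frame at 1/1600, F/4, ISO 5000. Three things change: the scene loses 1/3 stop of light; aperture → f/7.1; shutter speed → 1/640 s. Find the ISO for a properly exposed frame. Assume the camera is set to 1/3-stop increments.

ISO 8000

Scene light: 1/3 stop darker.
Aperture: f/4 → f/4.5 → f/5 → f/5.6 → f/6.3 → f/7.1 — 1 2/3 stops smaller aperture (darker).
Shutter speed: 1/1600 → 1/1250 → 1/1000 → 1/800 → 1/640 — 1 1/3 stops slower (brighter).
Net so far: 2/3 stop darker. ISO: 5000 → 6400 → 8000.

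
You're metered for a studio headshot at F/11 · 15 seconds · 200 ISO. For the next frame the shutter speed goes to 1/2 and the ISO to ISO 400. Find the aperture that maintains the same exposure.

f/2.8

Shutter speed: 15 → 8 → 4 → 2 → 1 → 1/2 — 5 stops shorter (darker).
ISO: 200 → 400 — 1 stop higher (brighter).
Net change so far: 4 stops darker. Offset with the aperture: f/11 → f/8 → f/5.6 → f/4 → f/2.8.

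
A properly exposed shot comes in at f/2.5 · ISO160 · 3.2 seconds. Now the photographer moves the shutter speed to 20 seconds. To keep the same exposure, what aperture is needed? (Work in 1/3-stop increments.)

f/6.3

Shutter speed: 3.2 → 4 → 5 → 6 → 8 → 10 → 13 → 15 → 20 — 2 2/3 stops slower (brighter).
Need 2 2/3 stops darker from the aperture: f/2.5 → f/2.8 → f/3.2 → f/3.5 → f/4 → f/4.5 → f/5 → f/5.6 → f/6.3.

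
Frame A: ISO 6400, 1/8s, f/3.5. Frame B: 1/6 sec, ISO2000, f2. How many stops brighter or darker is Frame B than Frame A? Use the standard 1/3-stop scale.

1/3 stop brighter

Aperture: f/3.5 → f/3.2 → f/2.8 → f/2.5 → f/2.2 → f/2 — 1 2/3 stops larger aperture (brighter).
Shutter speed: 1/8 → 1/6 — 1/3 stop longer (brighter).
ISO: 6400 → 5000 → 4000 → 3200 → 2500 → 2000 — 1 2/3 stops dropped (darker).
Net: +1 2/3 +1/3 −1 2/3 = +1/3 stops.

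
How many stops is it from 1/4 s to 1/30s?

1/4 → 1/8 → 1/15 → 1/30 — count the steps: 3 stops.

3 stops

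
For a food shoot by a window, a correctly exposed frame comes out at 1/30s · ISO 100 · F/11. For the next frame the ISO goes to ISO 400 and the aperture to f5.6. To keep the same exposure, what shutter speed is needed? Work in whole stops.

ISO: 100 → 200 → 400 — 2 stops higher (brighter).
Aperture: f/11 → f/8 → f/5.6 — 2 stops wider (brighter).
Net change so far: 4 stops brighter. Offset with the shutter speed: 1/30 → 1/60 → 1/125 → 1/250 → 1/500.

1/500s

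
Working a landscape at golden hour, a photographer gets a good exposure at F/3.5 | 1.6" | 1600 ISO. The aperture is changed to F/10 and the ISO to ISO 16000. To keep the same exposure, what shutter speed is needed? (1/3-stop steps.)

Aperture: f/3.5 → f/4 → f/4.5 → f/5 → f/5.6 → f/6.3 → f/7.1 → f/8 → f/9 → f/10 — 3 stops smaller aperture (darker).
ISO: 1600 → 2000 → 2500 → 3200 → 4000 → 5000 → 6400 → 8000 → 10000 → 12800 → 16000 — 3 1/3 stops higher (brighter).
Net change so far: 1/3 stop brighter. Offset with the shutter speed: 1.6 → 1.3.

1.3 s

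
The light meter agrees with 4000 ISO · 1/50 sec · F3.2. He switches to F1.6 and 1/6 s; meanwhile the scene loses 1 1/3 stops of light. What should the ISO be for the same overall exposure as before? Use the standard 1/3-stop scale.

Scene light: 1 1/3 stops darker.
Aperture: f/3.2 → f/2.8 → f/2.5 → f/2.2 → f/2 → f/1.8 → f/1.6 — 2 stops wider (brighter).
Shutter speed: 1/50 → 1/40 → 1/30 → 1/25 → 1/20 → 1/15 → 1/13 → 1/10 → 1/8 → 1/6 — 3 stops slower (brighter).
Net so far: 3 2/3 stops brighter. ISO: 4000 → 3200 → 2500 → 2000 → 1600 → 1250 → 1000 → 800 → 640 → 500 → 400 → 320.

ISO 320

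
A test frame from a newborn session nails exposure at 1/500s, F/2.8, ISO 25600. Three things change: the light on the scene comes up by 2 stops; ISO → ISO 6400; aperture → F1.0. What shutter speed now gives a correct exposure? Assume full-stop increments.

Scene light: 2 stops brighter.
ISO: 25600 → 12800 → 6400 — 2 stops lower (darker).
Aperture: f/2.8 → f/2 → f/1.4 → f/1.0 — 3 stops wider (brighter).
Net so far: 3 stops brighter. Shutter speed: 1/500 → 1/1000 → 1/2000 → 1/4000.

1/4000s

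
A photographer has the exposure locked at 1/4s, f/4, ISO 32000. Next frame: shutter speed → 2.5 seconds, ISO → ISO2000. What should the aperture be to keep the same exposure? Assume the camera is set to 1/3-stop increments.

f/3.2

Shutter speed: 1/4 → 0.3 → 0.4 → 0.5 → 0.6 → 0.8 → 1 → 1.3 → 1.6 → 2 → 2.5 — 3 1/3 stops longer (brighter).
ISO: 32000 → 25600 → 20000 → 16000 → 12800 → 10000 → 8000 → 6400 → 5000 → 4000 → 3200 → 2500 → 2000 — 4 stops dropped (darker).
Net change so far: 2/3 stop darker. Offset with the aperture: f/4 → f/3.5 → f/3.2.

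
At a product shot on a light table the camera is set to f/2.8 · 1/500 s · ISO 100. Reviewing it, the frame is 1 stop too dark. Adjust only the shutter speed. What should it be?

1/250s

Underexposed by 1 stop → need 1 stop brighter.
Shutter speed: 1/500 → 1/250.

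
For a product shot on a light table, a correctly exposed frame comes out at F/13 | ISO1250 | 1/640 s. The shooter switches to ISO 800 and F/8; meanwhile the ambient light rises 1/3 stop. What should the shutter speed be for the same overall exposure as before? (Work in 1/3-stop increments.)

Scene light: 1/3 stop brighter.
ISO: 1250 → 1000 → 800 — 2/3 stop dropped (darker).
Aperture: f/13 → f/11 → f/10 → f/9 → f/8 — 1 1/3 stops larger aperture (brighter).
Net so far: 1 stop brighter. Shutter speed: 1/640 → 1/800 → 1/1000 → 1/1250.

1/1250s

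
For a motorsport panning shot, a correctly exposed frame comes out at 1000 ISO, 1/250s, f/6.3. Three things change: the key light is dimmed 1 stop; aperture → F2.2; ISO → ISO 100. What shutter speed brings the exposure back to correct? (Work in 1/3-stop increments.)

1/100s

Scene light: 1 stop darker.
Aperture: f/6.3 → f/5.6 → f/5 → f/4.5 → f/4 → f/3.5 → f/3.2 → f/2.8 → f/2.5 → f/2.2 — 3 stops opened up (brighter).
ISO: 1000 → 800 → 640 → 500 → 400 → 320 → 250 → 200 → 160 → 125 → 100 — 3 1/3 stops lower (darker).
Net so far: 1 1/3 stops darker. Shutter speed: 1/250 → 1/200 → 1/160 → 1/125 → 1/100.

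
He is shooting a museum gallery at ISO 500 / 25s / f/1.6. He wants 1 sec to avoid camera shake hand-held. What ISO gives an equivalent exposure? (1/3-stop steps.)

ISO 12800

Shutter speed: 25 → 20 → 15 → 13 → 10 → 8 → 6 → 5 → 4 → 3.2 → 2.5 → 2 → 1.6 → 1.3 → 1 — 4 2/3 stops faster (darker).
Need 4 2/3 stops brighter from the ISO: 500 → 640 → 800 → 1000 → 1250 → 1600 → 2000 → 2500 → 3200 → 4000 → 5000 → 6400 → 8000 → 10000 → 12800.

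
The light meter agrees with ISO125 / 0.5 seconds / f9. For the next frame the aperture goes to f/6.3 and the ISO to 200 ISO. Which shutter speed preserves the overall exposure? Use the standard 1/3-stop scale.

Aperture: f/9 → f/8 → f/7.1 → f/6.3 — 1 stop wider (brighter).
ISO: 125 → 160 → 200 — 2/3 stop raised (brighter).
Net change so far: 1 2/3 stops brighter. Offset with the shutter speed: 0.5 → 0.4 → 0.3 → 1/4 → 1/5 → 1/6.

1/6s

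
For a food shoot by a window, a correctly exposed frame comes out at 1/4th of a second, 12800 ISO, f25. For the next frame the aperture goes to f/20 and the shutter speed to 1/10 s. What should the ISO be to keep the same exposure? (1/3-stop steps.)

ISO 20000

Aperture: f/25 → f/22 → f/20 — 2/3 stop larger aperture (brighter).
Shutter speed: 1/4 → 1/5 → 1/6 → 1/8 → 1/10 — 1 1/3 stops faster (darker).
Net change so far: 2/3 stop darker. Offset with the ISO: 12800 → 16000 → 20000.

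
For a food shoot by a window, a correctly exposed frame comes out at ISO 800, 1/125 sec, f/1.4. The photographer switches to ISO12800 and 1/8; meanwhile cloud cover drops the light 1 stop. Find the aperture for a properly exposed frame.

f/16

Scene light: 1 stop darker.
ISO: 800 → 1600 → 3200 → 6400 → 12800 — 4 stops raised (brighter).
Shutter speed: 1/125 → 1/60 → 1/30 → 1/15 → 1/8 — 4 stops longer (brighter).
Net so far: 7 stops brighter. Aperture: f/1.4 → f/2 → f/2.8 → f/4 → f/5.6 → f/8 → f/11 → f/16.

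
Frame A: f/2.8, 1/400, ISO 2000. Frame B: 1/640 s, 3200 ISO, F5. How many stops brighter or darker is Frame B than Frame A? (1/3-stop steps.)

1 2/3 stops darker

Aperture: f/2.8 → f/3.2 → f/3.5 → f/4 → f/4.5 → f/5 — 1 2/3 stops narrower (darker).
Shutter speed: 1/400 → 1/500 → 1/640 — 2/3 stop faster (darker).
ISO: 2000 → 2500 → 3200 — 2/3 stop higher (brighter).
Net: −1 2/3 −2/3 +2/3 = −1 2/3 stops.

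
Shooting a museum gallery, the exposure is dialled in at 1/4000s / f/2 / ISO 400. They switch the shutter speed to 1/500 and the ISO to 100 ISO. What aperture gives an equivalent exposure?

Shutter speed: 1/4000 → 1/2000 → 1/1000 → 1/500 — 3 stops longer (brighter).
ISO: 400 → 200 → 100 — 2 stops lower (darker).
Net change so far: 1 stop brighter. Offset with the aperture: f/2 → f/2.8.

f/2.8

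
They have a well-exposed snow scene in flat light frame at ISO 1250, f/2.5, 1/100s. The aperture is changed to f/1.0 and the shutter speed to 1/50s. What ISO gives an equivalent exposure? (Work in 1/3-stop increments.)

Aperture: f/2.5 → f/2.2 → f/2 → f/1.8 → f/1.6 → f/1.4 → f/1.2 → f/1.1 → f/1.0 — 2 2/3 stops larger aperture (brighter).
Shutter speed: 1/100 → 1/80 → 1/60 → 1/50 — 1 stop longer (brighter).
Net change so far: 3 2/3 stops brighter. Offset with the ISO: 1250 → 1000 → 800 → 640 → 500 → 400 → 320 → 250 → 200 → 160 → 125 → 100.

ISO 100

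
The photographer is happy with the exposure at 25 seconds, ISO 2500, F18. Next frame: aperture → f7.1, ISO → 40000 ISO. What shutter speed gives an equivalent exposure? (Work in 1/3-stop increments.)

1/4s

Aperture: f/18 → f/16 → f/14 → f/13 → f/11 → f/10 → f/9 → f/8 → f/7.1 — 2 2/3 stops larger aperture (brighter).
ISO: 2500 → 3200 → 4000 → 5000 → 6400 → 8000 → 10000 → 12800 → 16000 → 20000 → 25600 → 32000 → 40000 — 4 stops raised (brighter).
Net change so far: 6 2/3 stops brighter. Offset with the shutter speed: 25 → 20 → 15 → 13 → 10 → 8 → 6 → 5 → 4 → 3.2 → 2.5 → 2 → 1.6 → 1.3 → 1 → 0.8 → 0.6 → 0.5 → 0.4 → 0.3 → 1/4.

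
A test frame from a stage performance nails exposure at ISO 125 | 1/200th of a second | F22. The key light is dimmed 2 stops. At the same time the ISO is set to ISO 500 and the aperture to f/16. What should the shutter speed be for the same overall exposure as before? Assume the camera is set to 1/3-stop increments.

1/400s

Scene light: 2 stops darker.
ISO: 125 → 160 → 200 → 250 → 320 → 400 → 500 — 2 stops higher (brighter).
Aperture: f/22 → f/20 → f/18 → f/16 — 1 stop opened up (brighter).
Net so far: 1 stop brighter. Shutter speed: 1/200 → 1/250 → 1/320 → 1/400.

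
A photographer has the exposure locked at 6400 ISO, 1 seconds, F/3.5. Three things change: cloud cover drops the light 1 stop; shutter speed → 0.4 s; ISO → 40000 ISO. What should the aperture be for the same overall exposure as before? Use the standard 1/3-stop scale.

Scene light: 1 stop darker.
Shutter speed: 1 → 0.8 → 0.6 → 0.5 → 0.4 — 1 1/3 stops faster (darker).
ISO: 6400 → 8000 → 10000 → 12800 → 16000 → 20000 → 25600 → 32000 → 40000 — 2 2/3 stops higher (brighter).
Net so far: 1/3 stop brighter. Aperture: f/3.5 → f/4.

f/4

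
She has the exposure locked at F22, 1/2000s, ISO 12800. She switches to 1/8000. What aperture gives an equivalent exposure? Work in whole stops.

f/11

Shutter speed: 1/2000 → 1/4000 → 1/8000 — 2 stops faster (darker).
Need 2 stops brighter from the aperture: f/22 → f/16 → f/11.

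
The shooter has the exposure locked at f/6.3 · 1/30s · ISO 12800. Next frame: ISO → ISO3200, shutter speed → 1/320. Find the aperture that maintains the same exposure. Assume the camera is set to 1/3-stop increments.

f/1.0

ISO: 12800 → 10000 → 8000 → 6400 → 5000 → 4000 → 3200 — 2 stops dropped (darker).
Shutter speed: 1/30 → 1/40 → 1/50 → 1/60 → 1/80 → 1/100 → 1/125 → 1/160 → 1/200 → 1/250 → 1/320 — 3 1/3 stops faster (darker).
Net change so far: 5 1/3 stops darker. Offset with the aperture: f/6.3 → f/5.6 → f/5 → f/4.5 → f/4 → f/3.5 → f/3.2 → f/2.8 → f/2.5 → f/2.2 → f/2 → f/1.8 → f/1.6 → f/1.4 → f/1.2 → f/1.1 → f/1.0.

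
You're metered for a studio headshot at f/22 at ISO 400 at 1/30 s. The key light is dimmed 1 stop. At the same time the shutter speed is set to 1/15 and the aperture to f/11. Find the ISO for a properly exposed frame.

ISO 100

Scene light: 1 stop darker.
Shutter speed: 1/30 → 1/15 — 1 stop longer (brighter).
Aperture: f/22 → f/16 → f/11 — 2 stops wider (brighter).
Net so far: 2 stops brighter. ISO: 400 → 200 → 100.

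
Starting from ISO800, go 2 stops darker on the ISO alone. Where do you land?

ISO 200

ISO: 800 → 400 → 200 — 2 stops lower (darker).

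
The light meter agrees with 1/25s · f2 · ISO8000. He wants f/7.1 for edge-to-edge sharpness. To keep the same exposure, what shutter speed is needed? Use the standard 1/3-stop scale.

0.5 s

Aperture: f/2 → f/2.2 → f/2.5 → f/2.8 → f/3.2 → f/3.5 → f/4 → f/4.5 → f/5 → f/5.6 → f/6.3 → f/7.1 — 3 2/3 stops stopped down (darker).
Need 3 2/3 stops brighter from the shutter speed: 1/25 → 1/20 → 1/15 → 1/13 → 1/10 → 1/8 → 1/6 → 1/5 → 1/4 → 0.3 → 0.4 → 0.5.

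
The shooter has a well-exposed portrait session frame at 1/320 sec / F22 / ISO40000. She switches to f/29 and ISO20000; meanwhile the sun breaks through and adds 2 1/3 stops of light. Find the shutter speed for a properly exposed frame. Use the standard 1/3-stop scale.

1/500s

Scene light: 2 1/3 stops brighter.
Aperture: f/22 → f/25 → f/29 — 2/3 stop smaller aperture (darker).
ISO: 40000 → 32000 → 25600 → 20000 — 1 stop lower (darker).
Net so far: 2/3 stop brighter. Shutter speed: 1/320 → 1/400 → 1/500.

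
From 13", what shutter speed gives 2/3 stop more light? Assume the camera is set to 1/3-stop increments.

20 s

Shutter speed: 13 → 15 → 20 — 2/3 stop slower (brighter).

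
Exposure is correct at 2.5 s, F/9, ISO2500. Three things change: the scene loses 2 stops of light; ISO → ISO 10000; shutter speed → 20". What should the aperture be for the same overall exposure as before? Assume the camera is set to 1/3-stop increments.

f/25

Scene light: 2 stops darker.
ISO: 2500 → 3200 → 4000 → 5000 → 6400 → 8000 → 10000 — 2 stops higher (brighter).
Shutter speed: 2.5 → 3.2 → 4 → 5 → 6 → 8 → 10 → 13 → 15 → 20 — 3 stops longer (brighter).
Net so far: 3 stops brighter. Aperture: f/9 → f/10 → f/11 → f/13 → f/14 → f/16 → f/18 → f/20 → f/22 → f/25.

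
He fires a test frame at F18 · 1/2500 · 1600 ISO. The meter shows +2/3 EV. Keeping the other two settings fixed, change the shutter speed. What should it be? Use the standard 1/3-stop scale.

1/4000s

Overexposed by 2/3 stop → need 2/3 stop darker.
Shutter speed: 1/2500 → 1/3200 → 1/4000.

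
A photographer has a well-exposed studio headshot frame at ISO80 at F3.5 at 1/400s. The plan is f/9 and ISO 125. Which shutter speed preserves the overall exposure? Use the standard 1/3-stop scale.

Aperture: f/3.5 → f/4 → f/4.5 → f/5 → f/5.6 → f/6.3 → f/7.1 → f/8 → f/9 — 2 2/3 stops smaller aperture (darker).
ISO: 80 → 100 → 125 — 2/3 stop raised (brighter).
Net change so far: 2 stops darker. Offset with the shutter speed: 1/400 → 1/320 → 1/250 → 1/200 → 1/160 → 1/125 → 1/100.

1/100s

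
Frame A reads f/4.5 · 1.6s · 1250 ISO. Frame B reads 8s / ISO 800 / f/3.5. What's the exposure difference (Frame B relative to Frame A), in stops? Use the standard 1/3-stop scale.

Aperture: f/4.5 → f/4 → f/3.5 — 2/3 stop opened up (brighter).
Shutter speed: 1.6 → 2 → 2.5 → 3.2 → 4 → 5 → 6 → 8 — 2 1/3 stops longer (brighter).
ISO: 1250 → 1000 → 800 — 2/3 stop dropped (darker).
Net: +2/3 +2 1/3 −2/3 = +2 1/3 stops.

2 1/3 stops brighter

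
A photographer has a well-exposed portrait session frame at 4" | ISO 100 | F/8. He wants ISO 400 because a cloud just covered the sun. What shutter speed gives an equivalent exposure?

1 s

ISO: 100 → 200 → 400 — 2 stops higher (brighter).
Need 2 stops darker from the shutter speed: 4 → 2 → 1.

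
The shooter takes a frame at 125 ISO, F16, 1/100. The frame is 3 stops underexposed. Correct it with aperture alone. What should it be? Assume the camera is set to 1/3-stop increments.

Underexposed by 3 stops → need 3 stops brighter.
Aperture: f/16 → f/14 → f/13 → f/11 → f/10 → f/9 → f/8 → f/7.1 → f/6.3 → f/5.6.

f/5.6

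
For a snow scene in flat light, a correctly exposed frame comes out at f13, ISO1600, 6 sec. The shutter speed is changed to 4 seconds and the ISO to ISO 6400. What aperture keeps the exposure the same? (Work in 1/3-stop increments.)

f/20

Shutter speed: 6 → 5 → 4 — 2/3 stop shorter (darker).
ISO: 1600 → 2000 → 2500 → 3200 → 4000 → 5000 → 6400 — 2 stops raised (brighter).
Net change so far: 1 1/3 stops brighter. Offset with the aperture: f/13 → f/14 → f/16 → f/18 → f/20.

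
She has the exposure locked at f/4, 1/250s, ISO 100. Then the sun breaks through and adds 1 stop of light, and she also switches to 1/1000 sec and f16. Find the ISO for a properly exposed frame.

ISO 3200

Scene light: 1 stop brighter.
Shutter speed: 1/250 → 1/500 → 1/1000 — 2 stops faster (darker).
Aperture: f/4 → f/5.6 → f/8 → f/11 → f/16 — 4 stops stopped down (darker).
Net so far: 5 stops darker. ISO: 100 → 200 → 400 → 800 → 1600 → 3200.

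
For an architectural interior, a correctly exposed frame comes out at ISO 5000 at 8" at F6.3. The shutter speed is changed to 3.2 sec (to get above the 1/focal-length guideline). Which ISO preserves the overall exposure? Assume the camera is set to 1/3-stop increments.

ISO 12800

Shutter speed: 8 → 6 → 5 → 4 → 3.2 — 1 1/3 stops shorter (darker).
Need 1 1/3 stops brighter from the ISO: 5000 → 6400 → 8000 → 10000 → 12800.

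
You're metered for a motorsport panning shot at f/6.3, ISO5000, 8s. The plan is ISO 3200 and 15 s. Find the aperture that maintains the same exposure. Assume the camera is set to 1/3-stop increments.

ISO: 5000 → 4000 → 3200 — 2/3 stop lower (darker).
Shutter speed: 8 → 10 → 13 → 15 — 1 stop slower (brighter).
Net change so far: 1/3 stop brighter. Offset with the aperture: f/6.3 → f/7.1.

f/7.1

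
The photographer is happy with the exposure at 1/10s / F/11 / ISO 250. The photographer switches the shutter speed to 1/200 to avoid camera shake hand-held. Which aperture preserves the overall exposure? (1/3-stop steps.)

f/2.5

Shutter speed: 1/10 → 1/13 → 1/15 → 1/20 → 1/25 → 1/30 → 1/40 → 1/50 → 1/60 → 1/80 → 1/100 → 1/125 → 1/160 → 1/200 — 4 1/3 stops faster (darker).
Need 4 1/3 stops brighter from the aperture: f/11 → f/10 → f/9 → f/8 → f/7.1 → f/6.3 → f/5.6 → f/5 → f/4.5 → f/4 → f/3.5 → f/3.2 → f/2.8 → f/2.5.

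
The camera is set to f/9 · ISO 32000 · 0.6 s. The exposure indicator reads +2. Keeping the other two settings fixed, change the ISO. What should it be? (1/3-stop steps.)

Overexposed by 2 stops → need 2 stops darker.
ISO: 32000 → 25600 → 20000 → 16000 → 12800 → 10000 → 8000.

ISO 8000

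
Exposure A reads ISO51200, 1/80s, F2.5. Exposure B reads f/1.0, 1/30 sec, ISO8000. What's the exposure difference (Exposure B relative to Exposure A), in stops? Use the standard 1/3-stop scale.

Aperture: f/2.5 → f/2.2 → f/2 → f/1.8 → f/1.6 → f/1.4 → f/1.2 → f/1.1 → f/1.0 — 2 2/3 stops larger aperture (brighter).
Shutter speed: 1/80 → 1/60 → 1/50 → 1/40 → 1/30 — 1 1/3 stops longer (brighter).
ISO: 51200 → 40000 → 32000 → 25600 → 20000 → 16000 → 12800 → 10000 → 8000 — 2 2/3 stops dropped (darker).
Net: +2 2/3 +1 1/3 −2 2/3 = +1 1/3 stops.

1 1/3 stops brighter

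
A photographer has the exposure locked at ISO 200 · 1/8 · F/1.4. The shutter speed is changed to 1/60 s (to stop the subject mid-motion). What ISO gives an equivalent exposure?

Shutter speed: 1/8 → 1/15 → 1/30 → 1/60 — 3 stops faster (darker).
Need 3 stops brighter from the ISO: 200 → 400 → 800 → 1600.

ISO 1600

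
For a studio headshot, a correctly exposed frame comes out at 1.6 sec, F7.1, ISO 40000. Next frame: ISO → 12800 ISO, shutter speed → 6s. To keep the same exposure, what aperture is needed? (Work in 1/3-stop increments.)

ISO: 40000 → 32000 → 25600 → 20000 → 16000 → 12800 — 1 2/3 stops dropped (darker).
Shutter speed: 1.6 → 2 → 2.5 → 3.2 → 4 → 5 → 6 — 2 stops slower (brighter).
Net change so far: 1/3 stop brighter. Offset with the aperture: f/7.1 → f/8.

f/8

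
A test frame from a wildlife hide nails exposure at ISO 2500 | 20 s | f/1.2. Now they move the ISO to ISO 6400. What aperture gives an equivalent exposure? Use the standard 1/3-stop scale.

ISO: 2500 → 3200 → 4000 → 5000 → 6400 — 1 1/3 stops higher (brighter).
Need 1 1/3 stops darker from the aperture: f/1.2 → f/1.4 → f/1.6 → f/1.8 → f/2.

f/2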